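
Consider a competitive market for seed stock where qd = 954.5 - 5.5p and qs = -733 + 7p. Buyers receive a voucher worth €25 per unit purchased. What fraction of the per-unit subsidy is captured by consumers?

Pre-subsidy: 954.5 - 5.5p = -733 + 7p gives p* = 135, q* = 212.
With the rebate, buyers effectively pay pb = ps − 25, where ps is the price sellers receive.
Demand in terms of ps becomes qd = 954.5 − 5.5(ps − 25) = 1092 - 5.5ps. Setting this equal to supply: 1092 - 5.5ps = -733 + 7ps, so ps = 146.
Buyers pay pb = 146 − 25 = 121; q' = -733 + 7·146 = 289.
Buyers' price falls by p* − pb = 135 − 121 = 14; sellers' price rises by ps − p* = 146 − 135 = 11.
So consumers capture 14/25 = 0.56 of each unit of subsidy.

Consumer share = 0.56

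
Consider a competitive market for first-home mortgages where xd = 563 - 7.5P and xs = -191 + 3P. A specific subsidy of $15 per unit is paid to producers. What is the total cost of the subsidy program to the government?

Pre-subsidy: 563 - 7.5P = -191 + 3P gives P* = 1508/21, x* = 171/7.
With the subsidy, sellers receive Ps = Pb + 15 for each unit, where Pb is the price buyers pay.
Supply in terms of Pb becomes xs = -191 + 3(Pb + 15) = -146 + 3Pb. Setting this equal to demand: 563 - 7.5Pb = -146 + 3Pb, so Pb = 1418/21.
Sellers receive Ps = 1418/21 + 15 = 1733/21; x' = 563 − 7.5·(1418/21) = 396/7.
Government outlay = subsidy × quantity = 15 × 396/7 = 5940/7.

Government cost = 5940/7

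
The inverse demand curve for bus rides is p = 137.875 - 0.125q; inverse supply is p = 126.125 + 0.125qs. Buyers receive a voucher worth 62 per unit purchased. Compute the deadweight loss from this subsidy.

Pre-subsidy: 137.875 - 0.125q = 126.125 + 0.125q gives q* = 47 and p* = 132.
With the rebate, buyers effectively pay pb = ps − 62, where ps is the price sellers receive.
On the curves, pb = 137.875 - 0.125q and ps = 126.125 + 0.125q; the wedge ps − pb = 62 gives 126.125 + 0.125q − (137.875 - 0.125q) = 62, so q' = 295.
Then pb = 137.875 − 0.125·295 = 101 and ps = 126.125 + 0.125·295 = 163.
The subsidy expands output by 295 − 47 = 248 past the efficient level; on those units the gap between marginal cost and willingness to pay runs from 0 up to 62.
DWL = ½ × 62 × 248 = 7688.

Deadweight loss = 7688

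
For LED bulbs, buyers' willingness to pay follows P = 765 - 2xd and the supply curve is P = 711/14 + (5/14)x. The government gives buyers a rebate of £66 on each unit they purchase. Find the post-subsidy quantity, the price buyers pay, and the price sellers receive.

Pre-subsidy: 765 - 2x = 711/14 + (5/14)x gives x* = 303 and P* = 159.
With the rebate, buyers effectively pay Pb = Ps − 66, where Ps is the price sellers receive.
On the curves, Pb = 765 - 2x and Ps = 711/14 + (5/14)x; the wedge Ps − Pb = 66 gives 711/14 + (5/14)x − (765 - 2x) = 66, so x' = 331.
Then Pb = 765 − 2·331 = 103 and Ps = 711/14 + (5/14)·331 = 169.

x' = 331; buyers pay £103; sellers receive £169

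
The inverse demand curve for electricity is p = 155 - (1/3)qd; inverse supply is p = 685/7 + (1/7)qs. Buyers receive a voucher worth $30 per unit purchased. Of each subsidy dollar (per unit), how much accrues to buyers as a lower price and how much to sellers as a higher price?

Buyers gain $21 per unit; sellers gain $9 per unit

Pre-subsidy: 155 - (1/3)q = 685/7 + (1/7)q gives q* = 120 and p* = 115.
With the rebate, buyers effectively pay pb = ps − 30, where ps is the price sellers receive.
On the curves, pb = 155 - (1/3)q and ps = 685/7 + (1/7)q; the wedge ps − pb = 30 gives 685/7 + (1/7)q − (155 - (1/3)q) = 30, so q' = 183.
Then pb = 155 − (1/3)·183 = 94 and ps = 685/7 + (1/7)·183 = 124.
Buyers' price falls by p* − pb = 115 − 94 = 21; sellers' price rises by ps − p* = 124 − 115 = 9.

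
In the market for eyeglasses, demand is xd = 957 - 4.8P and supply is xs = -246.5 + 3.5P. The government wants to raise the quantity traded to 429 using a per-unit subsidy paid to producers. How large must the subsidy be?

At x = 429, invert demand for the buyer price: Pb = (957 − 429)/4.8 = 110; invert supply for the seller price: Ps = (429 − (-246.5))/3.5 = 193.
The subsidy must fill the gap: s = Ps − Pb = 193 − 110 = 83.

Required subsidy s = 83 per unit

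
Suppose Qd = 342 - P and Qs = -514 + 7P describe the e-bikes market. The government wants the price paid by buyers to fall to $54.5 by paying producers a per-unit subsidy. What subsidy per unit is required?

Required subsidy s = $60 per unit

At a buyer price of 54.5, quantity demanded is 342 − 1·54.5 = 287.5.
Sellers supply 287.5 only when they receive Ps with -514 + 7·Ps = 287.5, i.e. Ps = 114.5.
s = Ps − Pb = 114.5 − 54.5 = 60.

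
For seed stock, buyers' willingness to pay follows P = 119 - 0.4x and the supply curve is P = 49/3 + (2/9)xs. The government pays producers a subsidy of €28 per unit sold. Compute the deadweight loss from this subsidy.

Pre-subsidy: 119 - 0.4x = 49/3 + (2/9)x gives x* = 165 and P* = 53.
With the subsidy, sellers receive Ps = Pb + 28 for each unit, where Pb is the price buyers pay.
On the curves, Pb = 119 - 0.4x and Ps = 49/3 + (2/9)x; the wedge Ps − Pb = 28 gives 49/3 + (2/9)x − (119 - 0.4x) = 28, so x' = 210.
Then Pb = 119 − 0.4·210 = 35 and Ps = 49/3 + (2/9)·210 = 63.
The subsidy expands output by 210 − 165 = 45 past the efficient level; on those units the gap between marginal cost and willingness to pay runs from 0 up to 28.
DWL = ½ × 28 × 45 = 630.

Deadweight loss = €630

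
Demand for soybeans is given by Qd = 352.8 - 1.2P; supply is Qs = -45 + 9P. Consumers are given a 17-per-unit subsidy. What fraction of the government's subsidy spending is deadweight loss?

Pre-subsidy: 352.8 - 1.2P = -45 + 9P gives P* = 39, Q* = 306.
With the rebate, buyers effectively pay Pb = Ps − 17, where Ps is the price sellers receive.
Demand in terms of Ps becomes Qd = 352.8 − 1.2(Ps − 17) = 373.2 - 1.2Ps. Setting this equal to supply: 373.2 - 1.2Ps = -45 + 9Ps, so Ps = 41.
Buyers pay Pb = 41 − 17 = 24; Q' = -45 + 9·41 = 324.
ΔCS = ½(306 + 324)(39 − 24) = 4725; ΔPS = ½(306 + 324)(41 − 39) = 630.
Government spending = 17 × 324 = 5508.
DWL = ½ × 17 × (324 − 306) = 153; fraction = 153 / 5508 = 1/36.

DWL / government spending = 1/36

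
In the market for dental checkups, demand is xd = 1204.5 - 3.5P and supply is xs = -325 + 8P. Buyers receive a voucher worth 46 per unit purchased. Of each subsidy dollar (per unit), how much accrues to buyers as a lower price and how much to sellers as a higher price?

Pre-subsidy: 1204.5 - 3.5P = -325 + 8P gives P* = 133, x* = 739.
With the rebate, buyers effectively pay Pb = Ps − 46, where Ps is the price sellers receive.
Demand in terms of Ps becomes xd = 1204.5 − 3.5(Ps − 46) = 1365.5 - 3.5Ps. Setting this equal to supply: 1365.5 - 3.5Ps = -325 + 8Ps, so Ps = 147.
Buyers pay Pb = 147 − 46 = 101; x' = -325 + 8·147 = 851.
Buyers' price falls by P* − Pb = 133 − 101 = 32; sellers' price rises by Ps − P* = 147 − 133 = 14.

Buyers gain 32 per unit; sellers gain 14 per unit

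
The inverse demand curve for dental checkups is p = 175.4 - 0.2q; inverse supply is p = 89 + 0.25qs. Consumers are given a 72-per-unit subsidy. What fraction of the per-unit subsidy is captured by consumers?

Consumer share = 4/9

Pre-subsidy: 175.4 - 0.2q = 89 + 0.25q gives q* = 192 and p* = 137.
With the rebate, buyers effectively pay pb = ps − 72, where ps is the price sellers receive.
On the curves, pb = 175.4 - 0.2q and ps = 89 + 0.25q; the wedge ps − pb = 72 gives 89 + 0.25q − (175.4 - 0.2q) = 72, so q' = 352.
Then pb = 175.4 − 0.2·352 = 105 and ps = 89 + 0.25·352 = 177.
Buyers' price falls by p* − pb = 137 − 105 = 32; sellers' price rises by ps − p* = 177 − 137 = 40.
So consumers capture 32/72 = 4/9 of each unit of subsidy.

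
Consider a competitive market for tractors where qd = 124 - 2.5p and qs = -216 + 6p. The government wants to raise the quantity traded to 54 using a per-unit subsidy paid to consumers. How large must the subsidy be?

Required subsidy s = 17 per unit

At q = 54, invert demand for the buyer price: pb = (124 − 54)/2.5 = 28; invert supply for the seller price: ps = (54 − (-216))/6 = 45.
The subsidy must fill the gap: s = ps − pb = 45 − 28 = 17.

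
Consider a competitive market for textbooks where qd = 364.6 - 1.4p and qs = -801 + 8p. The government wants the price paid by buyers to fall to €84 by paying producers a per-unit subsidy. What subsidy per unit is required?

Required subsidy s = €47 per unit

At a buyer price of 84, quantity demanded is 364.6 − 1.4·84 = 247.
Sellers supply 247 only when they receive ps with -801 + 8·ps = 247, i.e. ps = 131.
s = ps − pb = 131 − 84 = 47.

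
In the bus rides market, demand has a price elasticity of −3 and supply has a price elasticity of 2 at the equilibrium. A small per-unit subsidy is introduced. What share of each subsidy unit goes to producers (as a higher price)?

For a small subsidy around the equilibrium, the benefit split depends on the relative slopes, which at a point are proportional to the elasticities.
Buyer share = εs/(εs + |εd|) = 2/(2 + 3) = 0.4; seller share = |εd|/(εs + |εd|) = 0.6.
So producers capture 0.6 of the subsidy.

Producer share = 0.6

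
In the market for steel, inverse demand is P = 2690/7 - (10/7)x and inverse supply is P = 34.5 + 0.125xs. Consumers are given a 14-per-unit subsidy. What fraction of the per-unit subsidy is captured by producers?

Producer share = 7/87

Pre-subsidy: 2690/7 - (10/7)x = 34.5 + 0.125x gives x* = 19588/87 and P* = 5450/87.
With the rebate, buyers effectively pay Pb = Ps − 14, where Ps is the price sellers receive.
On the curves, Pb = 2690/7 - (10/7)x and Ps = 34.5 + 0.125x; the wedge Ps − Pb = 14 gives 34.5 + 0.125x − (2690/7 - (10/7)x) = 14, so x' = 20372/87.
Then Pb = 2690/7 − (10/7)·(20372/87) = 4330/87 and Ps = 34.5 + 0.125·(20372/87) = 5548/87.
Buyers' price falls by P* − Pb = 5450/87 − 4330/87 = 1120/87; sellers' price rises by Ps − P* = 5548/87 − 5450/87 = 98/87.
So producers capture (98/87)/14 = 7/87 of each unit of subsidy.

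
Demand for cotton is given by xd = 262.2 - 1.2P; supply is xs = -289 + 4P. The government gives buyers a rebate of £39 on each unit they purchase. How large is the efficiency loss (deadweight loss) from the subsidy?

Deadweight loss = £702

Pre-subsidy: 262.2 - 1.2P = -289 + 4P gives P* = 106, x* = 135.
With the rebate, buyers effectively pay Pb = Ps − 39, where Ps is the price sellers receive.
Demand in terms of Ps becomes xd = 262.2 − 1.2(Ps − 39) = 309 - 1.2Ps. Setting this equal to supply: 309 - 1.2Ps = -289 + 4Ps, so Ps = 115.
Buyers pay Pb = 115 − 39 = 76; x' = -289 + 4·115 = 171.
The subsidy expands output by 171 − 135 = 36 past the efficient level; on those units the gap between marginal cost and willingness to pay runs from 0 up to 39.
DWL = ½ × 39 × 36 = 702.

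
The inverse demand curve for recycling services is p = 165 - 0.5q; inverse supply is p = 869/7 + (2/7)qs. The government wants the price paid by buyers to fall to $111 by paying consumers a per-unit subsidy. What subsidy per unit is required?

Required subsidy s = $44 per unit

At a buyer price of 111, quantity demanded is 330 − 2·111 = 108.
Sellers supply 108 only when they receive ps = 869/7 + (2/7)·108 = 155.
s = ps − pb = 155 − 111 = 44.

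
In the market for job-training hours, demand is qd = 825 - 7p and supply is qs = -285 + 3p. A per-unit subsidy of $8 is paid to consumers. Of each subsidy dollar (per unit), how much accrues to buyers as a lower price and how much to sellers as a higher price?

Pre-subsidy: 825 - 7p = -285 + 3p gives p* = 111, q* = 48.
With the rebate, buyers effectively pay pb = ps − 8, where ps is the price sellers receive.
Demand in terms of ps becomes qd = 825 − 7(ps − 8) = 881 - 7ps. Setting this equal to supply: 881 - 7ps = -285 + 3ps, so ps = 116.6.
Buyers pay pb = 116.6 − 8 = 108.6; q' = -285 + 3·116.6 = 64.8.
Buyers' price falls by p* − pb = 111 − 108.6 = 2.4; sellers' price rises by ps − p* = 116.6 − 111 = 5.6.

Buyers gain $2.4 per unit; sellers gain $5.6 per unit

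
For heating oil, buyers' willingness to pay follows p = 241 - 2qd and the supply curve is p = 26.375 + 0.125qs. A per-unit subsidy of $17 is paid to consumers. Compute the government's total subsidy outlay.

Pre-subsidy: 241 - 2q = 26.375 + 0.125q gives q* = 101 and p* = 39.
With the rebate, buyers effectively pay pb = ps − 17, where ps is the price sellers receive.
On the curves, pb = 241 - 2q and ps = 26.375 + 0.125q; the wedge ps − pb = 17 gives 26.375 + 0.125q − (241 - 2q) = 17, so q' = 109.
Then pb = 241 − 2·109 = 23 and ps = 26.375 + 0.125·109 = 40.
Government outlay = subsidy × quantity = 17 × 109 = 1853.

Government cost = $1853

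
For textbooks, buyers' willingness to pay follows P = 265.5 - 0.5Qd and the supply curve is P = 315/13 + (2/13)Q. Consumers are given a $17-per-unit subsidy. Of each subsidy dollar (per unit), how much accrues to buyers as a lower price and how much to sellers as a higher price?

Buyers gain $13 per unit; sellers gain $4 per unit

Pre-subsidy: 265.5 - 0.5Q = 315/13 + (2/13)Q gives Q* = 369 and P* = 81.
With the rebate, buyers effectively pay Pb = Ps − 17, where Ps is the price sellers receive.
On the curves, Pb = 265.5 - 0.5Q and Ps = 315/13 + (2/13)Q; the wedge Ps − Pb = 17 gives 315/13 + (2/13)Q − (265.5 - 0.5Q) = 17, so Q' = 395.
Then Pb = 265.5 − 0.5·395 = 68 and Ps = 315/13 + (2/13)·395 = 85.
Buyers' price falls by P* − Pb = 81 − 68 = 13; sellers' price rises by Ps − P* = 85 − 81 = 4.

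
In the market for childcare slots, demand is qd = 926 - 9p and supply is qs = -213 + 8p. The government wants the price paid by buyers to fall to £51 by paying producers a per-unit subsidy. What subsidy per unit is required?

At a buyer price of 51, quantity demanded is 926 − 9·51 = 467.
Sellers supply 467 only when they receive ps with -213 + 8·ps = 467, i.e. ps = 85.
s = ps − pb = 85 − 51 = 34.

Required subsidy s = £34 per unit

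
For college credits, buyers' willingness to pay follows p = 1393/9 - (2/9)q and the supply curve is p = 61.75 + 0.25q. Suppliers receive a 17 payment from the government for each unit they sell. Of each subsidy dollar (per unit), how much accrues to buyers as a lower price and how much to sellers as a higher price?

Pre-subsidy: 1393/9 - (2/9)q = 61.75 + 0.25q gives q* = 197 and p* = 111.
With the subsidy, sellers receive ps = pb + 17 for each unit, where pb is the price buyers pay.
On the curves, pb = 1393/9 - (2/9)q and ps = 61.75 + 0.25q; the wedge ps − pb = 17 gives 61.75 + 0.25q − (1393/9 - (2/9)q) = 17, so q' = 233.
Then pb = 1393/9 − (2/9)·233 = 103 and ps = 61.75 + 0.25·233 = 120.
Buyers' price falls by p* − pb = 111 − 103 = 8; sellers' price rises by ps − p* = 120 − 111 = 9.

Buyers gain 8 per unit; sellers gain 9 per unit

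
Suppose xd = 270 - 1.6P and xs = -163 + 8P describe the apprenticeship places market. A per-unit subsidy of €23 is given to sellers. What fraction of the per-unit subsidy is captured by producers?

Producer share = 1/6

Pre-subsidy: 270 - 1.6P = -163 + 8P gives P* = 2165/48, x* = 1187/6.
With the subsidy, sellers receive Ps = Pb + 23 for each unit, where Pb is the price buyers pay.
Supply in terms of Pb becomes xs = -163 + 8(Pb + 23) = 21 + 8Pb. Setting this equal to demand: 270 - 1.6Pb = 21 + 8Pb, so Pb = 25.9375.
Sellers receive Ps = 25.9375 + 23 = 48.9375; x' = 270 − 1.6·25.9375 = 228.5.
Buyers' price falls by P* − Pb = 2165/48 − 25.9375 = 115/6; sellers' price rises by Ps − P* = 48.9375 − 2165/48 = 23/6.
So producers capture (23/6)/23 = 1/6 of each unit of subsidy.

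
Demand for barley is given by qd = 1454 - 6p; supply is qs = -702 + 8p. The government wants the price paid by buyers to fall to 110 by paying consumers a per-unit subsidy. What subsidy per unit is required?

Required subsidy s = 77 per unit

At a buyer price of 110, quantity demanded is 1454 − 6·110 = 794.
Sellers supply 794 only when they receive ps with -702 + 8·ps = 794, i.e. ps = 187.
s = ps − pb = 187 − 110 = 77.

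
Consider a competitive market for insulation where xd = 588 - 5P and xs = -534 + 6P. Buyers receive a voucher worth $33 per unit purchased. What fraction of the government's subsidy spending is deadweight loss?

Pre-subsidy: 588 - 5P = -534 + 6P gives P* = 102, x* = 78.
With the rebate, buyers effectively pay Pb = Ps − 33, where Ps is the price sellers receive.
Demand in terms of Ps becomes xd = 588 − 5(Ps − 33) = 753 - 5Ps. Setting this equal to supply: 753 - 5Ps = -534 + 6Ps, so Ps = 117.
Buyers pay Pb = 117 − 33 = 84; x' = -534 + 6·117 = 168.
ΔCS = ½(78 + 168)(102 − 84) = 2214; ΔPS = ½(78 + 168)(117 − 102) = 1845.
Government spending = 33 × 168 = 5544.
DWL = ½ × 33 × (168 − 78) = 1485; fraction = 1485 / 5544 = 15/56.

DWL / government spending = 15/56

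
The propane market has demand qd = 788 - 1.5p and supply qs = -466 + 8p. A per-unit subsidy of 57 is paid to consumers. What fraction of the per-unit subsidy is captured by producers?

Producer share = 3/19

Pre-subsidy: 788 - 1.5p = -466 + 8p gives p* = 132, q* = 590.
With the rebate, buyers effectively pay pb = ps − 57, where ps is the price sellers receive.
Demand in terms of ps becomes qd = 788 − 1.5(ps − 57) = 873.5 - 1.5ps. Setting this equal to supply: 873.5 - 1.5ps = -466 + 8ps, so ps = 141.
Buyers pay pb = 141 − 57 = 84; q' = -466 + 8·141 = 662.
Buyers' price falls by p* − pb = 132 − 84 = 48; sellers' price rises by ps − p* = 141 − 132 = 9.
So producers capture 9/57 = 3/19 of each unit of subsidy.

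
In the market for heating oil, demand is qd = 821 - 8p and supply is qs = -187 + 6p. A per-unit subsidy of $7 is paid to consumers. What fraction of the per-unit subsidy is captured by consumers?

Consumer share = 3/7

Pre-subsidy: 821 - 8p = -187 + 6p gives p* = 72, q* = 245.
With the rebate, buyers effectively pay pb = ps − 7, where ps is the price sellers receive.
Demand in terms of ps becomes qd = 821 − 8(ps − 7) = 877 - 8ps. Setting this equal to supply: 877 - 8ps = -187 + 6ps, so ps = 76.
Buyers pay pb = 76 − 7 = 69; q' = -187 + 6·76 = 269.
Buyers' price falls by p* − pb = 72 − 69 = 3; sellers' price rises by ps − p* = 76 − 72 = 4.
So consumers capture 3/7 = 3/7 of each unit of subsidy.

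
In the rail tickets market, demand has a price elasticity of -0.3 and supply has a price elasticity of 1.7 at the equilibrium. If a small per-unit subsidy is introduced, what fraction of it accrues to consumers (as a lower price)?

For a small subsidy around the equilibrium, the benefit split depends on the relative slopes, which at a point are proportional to the elasticities.
Buyer share = εs/(εs + |εd|) = 1.7/(1.7 + 0.3) = 0.85; seller share = |εd|/(εs + |εd|) = 0.15.

Consumer share = 0.85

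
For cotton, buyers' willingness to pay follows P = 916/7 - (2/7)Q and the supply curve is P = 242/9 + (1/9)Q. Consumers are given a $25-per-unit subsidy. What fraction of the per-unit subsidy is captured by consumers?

Pre-subsidy: 916/7 - (2/7)Q = 242/9 + (1/9)Q gives Q* = 262 and P* = 56.
With the rebate, buyers effectively pay Pb = Ps − 25, where Ps is the price sellers receive.
On the curves, Pb = 916/7 - (2/7)Q and Ps = 242/9 + (1/9)Q; the wedge Ps − Pb = 25 gives 242/9 + (1/9)Q − (916/7 - (2/7)Q) = 25, so Q' = 325.
Then Pb = 916/7 − (2/7)·325 = 38 and Ps = 242/9 + (1/9)·325 = 63.
Buyers' price falls by P* − Pb = 56 − 38 = 18; sellers' price rises by Ps − P* = 63 − 56 = 7.
So consumers capture 18/25 = 0.72 of each unit of subsidy.

Consumer share = 0.72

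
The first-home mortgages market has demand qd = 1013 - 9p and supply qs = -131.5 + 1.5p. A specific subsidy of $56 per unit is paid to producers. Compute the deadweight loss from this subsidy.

Deadweight loss = $2016

Pre-subsidy: 1013 - 9p = -131.5 + 1.5p gives p* = 109, q* = 32.
With the subsidy, sellers receive ps = pb + 56 for each unit, where pb is the price buyers pay.
Supply in terms of pb becomes qs = -131.5 + 1.5(pb + 56) = -47.5 + 1.5pb. Setting this equal to demand: 1013 - 9pb = -47.5 + 1.5pb, so pb = 101.
Sellers receive ps = 101 + 56 = 157; q' = 1013 − 9·101 = 104.
The subsidy expands output by 104 − 32 = 72 past the efficient level; on those units the gap between marginal cost and willingness to pay runs from 0 up to 56.
DWL = ½ × 56 × 72 = 2016.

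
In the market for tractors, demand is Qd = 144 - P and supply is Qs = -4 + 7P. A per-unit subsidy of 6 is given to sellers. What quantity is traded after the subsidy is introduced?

Q' = 130.75

Pre-subsidy: 144 - P = -4 + 7P gives P* = 18.5, Q* = 125.5.
With the subsidy, sellers receive Ps = Pb + 6 for each unit, where Pb is the price buyers pay.
Supply in terms of Pb becomes Qs = -4 + 7(Pb + 6) = 38 + 7Pb. Setting this equal to demand: 144 - Pb = 38 + 7Pb, so Pb = 13.25.
Sellers receive Ps = 13.25 + 6 = 19.25; Q' = 144 − 1·13.25 = 130.75.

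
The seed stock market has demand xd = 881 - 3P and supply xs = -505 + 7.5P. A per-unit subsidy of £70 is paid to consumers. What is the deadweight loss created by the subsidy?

Pre-subsidy: 881 - 3P = -505 + 7.5P gives P* = 132, x* = 485.
With the rebate, buyers effectively pay Pb = Ps − 70, where Ps is the price sellers receive.
Demand in terms of Ps becomes xd = 881 − 3(Ps − 70) = 1091 - 3Ps. Setting this equal to supply: 1091 - 3Ps = -505 + 7.5Ps, so Ps = 152.
Buyers pay Pb = 152 − 70 = 82; x' = -505 + 7.5·152 = 635.
The subsidy expands output by 635 − 485 = 150 past the efficient level; on those units the gap between marginal cost and willingness to pay runs from 0 up to 70.
DWL = ½ × 70 × 150 = 5250.

Deadweight loss = £5250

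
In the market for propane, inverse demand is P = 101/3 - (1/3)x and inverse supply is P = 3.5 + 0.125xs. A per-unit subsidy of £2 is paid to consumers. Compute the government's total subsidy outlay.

Pre-subsidy: 101/3 - (1/3)x = 3.5 + 0.125x gives x* = 724/11 and P* = 129/11.
With the rebate, buyers effectively pay Pb = Ps − 2, where Ps is the price sellers receive.
On the curves, Pb = 101/3 - (1/3)x and Ps = 3.5 + 0.125x; the wedge Ps − Pb = 2 gives 3.5 + 0.125x − (101/3 - (1/3)x) = 2, so x' = 772/11.
Then Pb = 101/3 − (1/3)·(772/11) = 113/11 and Ps = 3.5 + 0.125·(772/11) = 135/11.
Government outlay = subsidy × quantity = 2 × 772/11 = 1544/11.

Government cost = 1544/11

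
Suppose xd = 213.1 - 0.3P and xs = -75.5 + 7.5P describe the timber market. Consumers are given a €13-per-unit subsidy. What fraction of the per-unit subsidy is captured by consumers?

Pre-subsidy: 213.1 - 0.3P = -75.5 + 7.5P gives P* = 37, x* = 202.
With the rebate, buyers effectively pay Pb = Ps − 13, where Ps is the price sellers receive.
Demand in terms of Ps becomes xd = 213.1 − 0.3(Ps − 13) = 217 - 0.3Ps. Setting this equal to supply: 217 - 0.3Ps = -75.5 + 7.5Ps, so Ps = 37.5.
Buyers pay Pb = 37.5 − 13 = 24.5; x' = -75.5 + 7.5·37.5 = 205.75.
Buyers' price falls by P* − Pb = 37 − 24.5 = 12.5; sellers' price rises by Ps − P* = 37.5 − 37 = 0.5.
So consumers capture 12.5/13 = 25/26 of each unit of subsidy.

Consumer share = 25/26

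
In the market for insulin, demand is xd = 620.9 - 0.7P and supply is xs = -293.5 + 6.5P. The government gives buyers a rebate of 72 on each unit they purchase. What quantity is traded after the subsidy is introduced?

Pre-subsidy: 620.9 - 0.7P = -293.5 + 6.5P gives P* = 127, x* = 532.
With the rebate, buyers effectively pay Pb = Ps − 72, where Ps is the price sellers receive.
Demand in terms of Ps becomes xd = 620.9 − 0.7(Ps − 72) = 671.3 - 0.7Ps. Setting this equal to supply: 671.3 - 0.7Ps = -293.5 + 6.5Ps, so Ps = 134.
Buyers pay Pb = 134 − 72 = 62; x' = -293.5 + 6.5·134 = 577.5.

x' = 577.5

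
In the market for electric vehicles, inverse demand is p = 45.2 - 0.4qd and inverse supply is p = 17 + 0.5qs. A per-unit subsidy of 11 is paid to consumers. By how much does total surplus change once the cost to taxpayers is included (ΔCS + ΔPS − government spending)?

Pre-subsidy: 45.2 - 0.4q = 17 + 0.5q gives q* = 94/3 and p* = 98/3.
With the rebate, buyers effectively pay pb = ps − 11, where ps is the price sellers receive.
On the curves, pb = 45.2 - 0.4q and ps = 17 + 0.5q; the wedge ps − pb = 11 gives 17 + 0.5q − (45.2 - 0.4q) = 11, so q' = 392/9.
Then pb = 45.2 − 0.4·(392/9) = 250/9 and ps = 17 + 0.5·(392/9) = 349/9.
ΔCS = ½(94/3 + 392/9)(98/3 − 250/9) = 14828/81; ΔPS = ½(94/3 + 392/9)(349/9 − 98/3) = 18535/81.
Government spending = 11 × 392/9 = 4312/9.
Net change = 14828/81 + 18535/81 − 4312/9 = -605/9. The loss equals the DWL triangle ½·11·110/9.

Net change in total surplus = -605/9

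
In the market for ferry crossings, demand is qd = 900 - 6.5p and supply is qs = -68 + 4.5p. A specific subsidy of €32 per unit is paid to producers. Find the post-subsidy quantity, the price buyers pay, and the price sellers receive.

q' = 4544/11; buyers pay 824/11; sellers receive 1176/11

Pre-subsidy: 900 - 6.5p = -68 + 4.5p gives p* = 88, q* = 328.
With the subsidy, sellers receive ps = pb + 32 for each unit, where pb is the price buyers pay.
Supply in terms of pb becomes qs = -68 + 4.5(pb + 32) = 76 + 4.5pb. Setting this equal to demand: 900 - 6.5pb = 76 + 4.5pb, so pb = 824/11.
Sellers receive ps = 824/11 + 32 = 1176/11; q' = 900 − 6.5·(824/11) = 4544/11.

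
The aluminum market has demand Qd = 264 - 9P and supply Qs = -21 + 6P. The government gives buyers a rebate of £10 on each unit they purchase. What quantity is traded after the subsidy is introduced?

Pre-subsidy: 264 - 9P = -21 + 6P gives P* = 19, Q* = 93.
With the rebate, buyers effectively pay Pb = Ps − 10, where Ps is the price sellers receive.
Demand in terms of Ps becomes Qd = 264 − 9(Ps − 10) = 354 - 9Ps. Setting this equal to supply: 354 - 9Ps = -21 + 6Ps, so Ps = 25.
Buyers pay Pb = 25 − 10 = 15; Q' = -21 + 6·25 = 129.

Q' = 129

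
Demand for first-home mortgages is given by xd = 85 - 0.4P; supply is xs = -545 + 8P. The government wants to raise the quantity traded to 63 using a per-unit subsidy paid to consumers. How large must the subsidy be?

Required subsidy s = 21 per unit

At x = 63, invert demand for the buyer price: Pb = (85 − 63)/0.4 = 55; invert supply for the seller price: Ps = (63 − (-545))/8 = 76.
The subsidy must fill the gap: s = Ps − Pb = 76 − 55 = 21.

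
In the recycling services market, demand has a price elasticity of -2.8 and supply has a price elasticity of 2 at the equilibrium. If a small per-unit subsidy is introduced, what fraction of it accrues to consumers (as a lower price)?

Consumer share = 5/12

For a small subsidy around the equilibrium, the benefit split depends on the relative slopes, which at a point are proportional to the elasticities.
Buyer share = εs/(εs + |εd|) = 2/(2 + 2.8) = 5/12; seller share = |εd|/(εs + |εd|) = 7/12.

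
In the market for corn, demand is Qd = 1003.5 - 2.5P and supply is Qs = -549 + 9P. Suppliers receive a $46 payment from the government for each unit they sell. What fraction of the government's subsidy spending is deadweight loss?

DWL / government spending = 5/84

Pre-subsidy: 1003.5 - 2.5P = -549 + 9P gives P* = 135, Q* = 666.
With the subsidy, sellers receive Ps = Pb + 46 for each unit, where Pb is the price buyers pay.
Supply in terms of Pb becomes Qs = -549 + 9(Pb + 46) = -135 + 9Pb. Setting this equal to demand: 1003.5 - 2.5Pb = -135 + 9Pb, so Pb = 99.
Sellers receive Ps = 99 + 46 = 145; Q' = 1003.5 − 2.5·99 = 756.
ΔCS = ½(666 + 756)(135 − 99) = 25596; ΔPS = ½(666 + 756)(145 − 135) = 7110.
Government spending = 46 × 756 = 34776.
DWL = ½ × 46 × (756 − 666) = 2070; fraction = 2070 / 34776 = 5/84.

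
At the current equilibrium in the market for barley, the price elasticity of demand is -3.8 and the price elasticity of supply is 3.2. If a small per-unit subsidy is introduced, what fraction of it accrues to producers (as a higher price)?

Producer share = 19/35

For a small subsidy around the equilibrium, the benefit split depends on the relative slopes, which at a point are proportional to the elasticities.
Buyer share = εs/(εs + |εd|) = 3.2/(3.2 + 3.8) = 16/35; seller share = |εd|/(εs + |εd|) = 19/35.
So producers capture 19/35 of the subsidy.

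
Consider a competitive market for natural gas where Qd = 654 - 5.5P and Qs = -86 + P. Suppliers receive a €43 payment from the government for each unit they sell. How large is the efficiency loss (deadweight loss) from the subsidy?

Deadweight loss = 20339/26

Pre-subsidy: 654 - 5.5P = -86 + P gives P* = 1480/13, Q* = 362/13.
With the subsidy, sellers receive Ps = Pb + 43 for each unit, where Pb is the price buyers pay.
Supply in terms of Pb becomes Qs = -86 + 1(Pb + 43) = -43 + Pb. Setting this equal to demand: 654 - 5.5Pb = -43 + Pb, so Pb = 1394/13.
Sellers receive Ps = 1394/13 + 43 = 1953/13; Q' = 654 − 5.5·(1394/13) = 835/13.
The subsidy expands output by 835/13 − 362/13 = 473/13 past the efficient level; on those units the gap between marginal cost and willingness to pay runs from 0 up to 43.
DWL = ½ × 43 × 473/13 = 20339/26.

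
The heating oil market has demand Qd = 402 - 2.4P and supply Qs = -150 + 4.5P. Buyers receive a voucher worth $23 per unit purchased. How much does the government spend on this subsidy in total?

Government cost = $5658

Pre-subsidy: 402 - 2.4P = -150 + 4.5P gives P* = 80, Q* = 210.
With the rebate, buyers effectively pay Pb = Ps − 23, where Ps is the price sellers receive.
Demand in terms of Ps becomes Qd = 402 − 2.4(Ps − 23) = 457.2 - 2.4Ps. Setting this equal to supply: 457.2 - 2.4Ps = -150 + 4.5Ps, so Ps = 88.
Buyers pay Pb = 88 − 23 = 65; Q' = -150 + 4.5·88 = 246.
Government outlay = subsidy × quantity = 23 × 246 = 5658.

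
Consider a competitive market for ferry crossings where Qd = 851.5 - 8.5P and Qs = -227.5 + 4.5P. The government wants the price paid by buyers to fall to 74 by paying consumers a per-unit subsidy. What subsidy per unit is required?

At a buyer price of 74, quantity demanded is 851.5 − 8.5·74 = 222.5.
Sellers supply 222.5 only when they receive Ps with -227.5 + 4.5·Ps = 222.5, i.e. Ps = 100.
s = Ps − Pb = 100 − 74 = 26.

Required subsidy s = 26 per unit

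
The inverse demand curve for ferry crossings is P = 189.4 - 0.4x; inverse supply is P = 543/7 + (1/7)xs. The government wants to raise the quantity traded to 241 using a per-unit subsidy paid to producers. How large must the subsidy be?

Required subsidy s = 19 per unit

At x = 241, from the demand curve buyers pay Pb = 189.4 − 0.4·241 = 93; from the supply curve sellers need Ps = 543/7 + (1/7)·241 = 112.
The subsidy must fill the gap: s = Ps − Pb = 112 − 93 = 19.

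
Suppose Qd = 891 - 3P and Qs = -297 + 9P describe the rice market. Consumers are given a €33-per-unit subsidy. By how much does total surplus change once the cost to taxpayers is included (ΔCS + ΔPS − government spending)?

Pre-subsidy: 891 - 3P = -297 + 9P gives P* = 99, Q* = 594.
With the rebate, buyers effectively pay Pb = Ps − 33, where Ps is the price sellers receive.
Demand in terms of Ps becomes Qd = 891 − 3(Ps − 33) = 990 - 3Ps. Setting this equal to supply: 990 - 3Ps = -297 + 9Ps, so Ps = 107.25.
Buyers pay Pb = 107.25 − 33 = 74.25; Q' = -297 + 9·107.25 = 668.25.
ΔCS = ½(594 + 668.25)(99 − 74.25) = 15620.34375; ΔPS = ½(594 + 668.25)(107.25 − 99) = 5206.78125.
Government spending = 33 × 668.25 = 22052.25.
Net change = 15620.34375 + 5206.78125 − 22052.25 = -1225.125. The loss equals the DWL triangle ½·33·74.25.

Net change in total surplus = -€1225.125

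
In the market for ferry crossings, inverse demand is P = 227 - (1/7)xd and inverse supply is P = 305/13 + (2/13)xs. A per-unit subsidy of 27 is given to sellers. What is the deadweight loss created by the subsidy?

Deadweight loss = 1228.5

Pre-subsidy: 227 - (1/7)x = 305/13 + (2/13)x gives x* = 686 and P* = 129.
With the subsidy, sellers receive Ps = Pb + 27 for each unit, where Pb is the price buyers pay.
On the curves, Pb = 227 - (1/7)x and Ps = 305/13 + (2/13)x; the wedge Ps − Pb = 27 gives 305/13 + (2/13)x − (227 - (1/7)x) = 27, so x' = 777.
Then Pb = 227 − (1/7)·777 = 116 and Ps = 305/13 + (2/13)·777 = 143.
The subsidy expands output by 777 − 686 = 91 past the efficient level; on those units the gap between marginal cost and willingness to pay runs from 0 up to 27.
DWL = ½ × 27 × 91 = 1228.5.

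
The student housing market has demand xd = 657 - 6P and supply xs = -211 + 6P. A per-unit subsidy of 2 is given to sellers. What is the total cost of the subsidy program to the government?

Pre-subsidy: 657 - 6P = -211 + 6P gives P* = 217/3, x* = 223.
With the subsidy, sellers receive Ps = Pb + 2 for each unit, where Pb is the price buyers pay.
Supply in terms of Pb becomes xs = -211 + 6(Pb + 2) = -199 + 6Pb. Setting this equal to demand: 657 - 6Pb = -199 + 6Pb, so Pb = 214/3.
Sellers receive Ps = 214/3 + 2 = 220/3; x' = 657 − 6·(214/3) = 229.
Government outlay = subsidy × quantity = 2 × 229 = 458.

Government cost = 458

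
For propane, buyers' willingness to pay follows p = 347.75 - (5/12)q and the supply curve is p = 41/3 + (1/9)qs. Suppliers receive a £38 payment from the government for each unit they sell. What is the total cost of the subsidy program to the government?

Government cost = £26790

Pre-subsidy: 347.75 - (5/12)q = 41/3 + (1/9)q gives q* = 633 and p* = 84.
With the subsidy, sellers receive ps = pb + 38 for each unit, where pb is the price buyers pay.
On the curves, pb = 347.75 - (5/12)q and ps = 41/3 + (1/9)q; the wedge ps − pb = 38 gives 41/3 + (1/9)q − (347.75 - (5/12)q) = 38, so q' = 705.
Then pb = 347.75 − (5/12)·705 = 54 and ps = 41/3 + (1/9)·705 = 92.
Government outlay = subsidy × quantity = 38 × 705 = 26790.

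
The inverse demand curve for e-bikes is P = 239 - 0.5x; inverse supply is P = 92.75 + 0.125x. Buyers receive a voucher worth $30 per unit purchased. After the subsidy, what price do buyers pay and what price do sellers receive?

Pre-subsidy: 239 - 0.5x = 92.75 + 0.125x gives x* = 234 and P* = 122.
With the rebate, buyers effectively pay Pb = Ps − 30, where Ps is the price sellers receive.
On the curves, Pb = 239 - 0.5x and Ps = 92.75 + 0.125x; the wedge Ps − Pb = 30 gives 92.75 + 0.125x − (239 - 0.5x) = 30, so x' = 282.
Then Pb = 239 − 0.5·282 = 98 and Ps = 92.75 + 0.125·282 = 128.

Buyers pay $98; sellers receive $128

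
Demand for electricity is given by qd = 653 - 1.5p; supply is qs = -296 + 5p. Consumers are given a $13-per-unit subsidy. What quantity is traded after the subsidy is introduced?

q' = 449

Pre-subsidy: 653 - 1.5p = -296 + 5p gives p* = 146, q* = 434.
With the rebate, buyers effectively pay pb = ps − 13, where ps is the price sellers receive.
Demand in terms of ps becomes qd = 653 − 1.5(ps − 13) = 672.5 - 1.5ps. Setting this equal to supply: 672.5 - 1.5ps = -296 + 5ps, so ps = 149.
Buyers pay pb = 149 − 13 = 136; q' = -296 + 5·149 = 449.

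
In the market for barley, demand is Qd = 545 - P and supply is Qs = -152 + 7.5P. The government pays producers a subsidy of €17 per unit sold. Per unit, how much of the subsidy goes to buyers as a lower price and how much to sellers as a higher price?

Pre-subsidy: 545 - P = -152 + 7.5P gives P* = 82, Q* = 463.
With the subsidy, sellers receive Ps = Pb + 17 for each unit, where Pb is the price buyers pay.
Supply in terms of Pb becomes Qs = -152 + 7.5(Pb + 17) = -24.5 + 7.5Pb. Setting this equal to demand: 545 - Pb = -24.5 + 7.5Pb, so Pb = 67.
Sellers receive Ps = 67 + 17 = 84; Q' = 545 − 1·67 = 478.
Buyers' price falls by P* − Pb = 82 − 67 = 15; sellers' price rises by Ps − P* = 84 − 82 = 2.

Buyers gain €15 per unit; sellers gain €2 per unit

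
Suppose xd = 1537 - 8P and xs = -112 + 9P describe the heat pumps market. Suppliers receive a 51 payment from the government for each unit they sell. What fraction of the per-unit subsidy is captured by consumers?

Pre-subsidy: 1537 - 8P = -112 + 9P gives P* = 97, x* = 761.
With the subsidy, sellers receive Ps = Pb + 51 for each unit, where Pb is the price buyers pay.
Supply in terms of Pb becomes xs = -112 + 9(Pb + 51) = 347 + 9Pb. Setting this equal to demand: 1537 - 8Pb = 347 + 9Pb, so Pb = 70.
Sellers receive Ps = 70 + 51 = 121; x' = 1537 − 8·70 = 977.
Buyers' price falls by P* − Pb = 97 − 70 = 27; sellers' price rises by Ps − P* = 121 − 97 = 24.
So consumers capture 27/51 = 9/17 of each unit of subsidy.

Consumer share = 9/17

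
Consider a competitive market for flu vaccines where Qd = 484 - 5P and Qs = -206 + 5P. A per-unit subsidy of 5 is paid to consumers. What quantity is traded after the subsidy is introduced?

Pre-subsidy: 484 - 5P = -206 + 5P gives P* = 69, Q* = 139.
With the rebate, buyers effectively pay Pb = Ps − 5, where Ps is the price sellers receive.
Demand in terms of Ps becomes Qd = 484 − 5(Ps − 5) = 509 - 5Ps. Setting this equal to supply: 509 - 5Ps = -206 + 5Ps, so Ps = 71.5.
Buyers pay Pb = 71.5 − 5 = 66.5; Q' = -206 + 5·71.5 = 151.5.

Q' = 151.5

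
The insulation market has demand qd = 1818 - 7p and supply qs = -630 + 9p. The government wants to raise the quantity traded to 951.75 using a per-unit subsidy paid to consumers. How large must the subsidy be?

At q = 951.75, invert demand for the buyer price: pb = (1818 − 951.75)/7 = 123.75; invert supply for the seller price: ps = (951.75 − (-630))/9 = 175.75.
The subsidy must fill the gap: s = ps − pb = 175.75 − 123.75 = 52.

Required subsidy s = 52 per unit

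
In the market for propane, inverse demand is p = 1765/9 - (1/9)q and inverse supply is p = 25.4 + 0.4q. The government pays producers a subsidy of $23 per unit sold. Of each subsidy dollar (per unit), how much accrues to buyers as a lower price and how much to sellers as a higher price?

Pre-subsidy: 1765/9 - (1/9)q = 25.4 + 0.4q gives q* = 334 and p* = 159.
With the subsidy, sellers receive ps = pb + 23 for each unit, where pb is the price buyers pay.
On the curves, pb = 1765/9 - (1/9)q and ps = 25.4 + 0.4q; the wedge ps − pb = 23 gives 25.4 + 0.4q − (1765/9 - (1/9)q) = 23, so q' = 379.
Then pb = 1765/9 − (1/9)·379 = 154 and ps = 25.4 + 0.4·379 = 177.
Buyers' price falls by p* − pb = 159 − 154 = 5; sellers' price rises by ps − p* = 177 − 159 = 18.

Buyers gain $5 per unit; sellers gain $18 per unit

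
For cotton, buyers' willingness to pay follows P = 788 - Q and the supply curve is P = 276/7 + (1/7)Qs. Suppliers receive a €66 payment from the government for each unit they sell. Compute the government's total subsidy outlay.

Pre-subsidy: 788 - Q = 276/7 + (1/7)Q gives Q* = 655 and P* = 133.
With the subsidy, sellers receive Ps = Pb + 66 for each unit, where Pb is the price buyers pay.
On the curves, Pb = 788 - Q and Ps = 276/7 + (1/7)Q; the wedge Ps − Pb = 66 gives 276/7 + (1/7)Q − (788 - Q) = 66, so Q' = 712.75.
Then Pb = 788 − 1·712.75 = 75.25 and Ps = 276/7 + (1/7)·712.75 = 141.25.
Government outlay = subsidy × quantity = 66 × 712.75 = 47041.5.

Government cost = €47041.5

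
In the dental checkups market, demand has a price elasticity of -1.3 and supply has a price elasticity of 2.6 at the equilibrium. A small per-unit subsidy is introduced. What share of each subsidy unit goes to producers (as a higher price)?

For a small subsidy around the equilibrium, the benefit split depends on the relative slopes, which at a point are proportional to the elasticities.
Buyer share = εs/(εs + |εd|) = 2.6/(2.6 + 1.3) = 2/3; seller share = |εd|/(εs + |εd|) = 1/3.
So producers capture 1/3 of the subsidy.

Producer share = 1/3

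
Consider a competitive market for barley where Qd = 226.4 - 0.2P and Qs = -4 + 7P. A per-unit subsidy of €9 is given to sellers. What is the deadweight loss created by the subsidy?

Deadweight loss = €7.875

Pre-subsidy: 226.4 - 0.2P = -4 + 7P gives P* = 32, Q* = 220.
With the subsidy, sellers receive Ps = Pb + 9 for each unit, where Pb is the price buyers pay.
Supply in terms of Pb becomes Qs = -4 + 7(Pb + 9) = 59 + 7Pb. Setting this equal to demand: 226.4 - 0.2Pb = 59 + 7Pb, so Pb = 23.25.
Sellers receive Ps = 23.25 + 9 = 32.25; Q' = 226.4 − 0.2·23.25 = 221.75.
The subsidy expands output by 221.75 − 220 = 1.75 past the efficient level; on those units the gap between marginal cost and willingness to pay runs from 0 up to 9.
DWL = ½ × 9 × 1.75 = 7.875.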